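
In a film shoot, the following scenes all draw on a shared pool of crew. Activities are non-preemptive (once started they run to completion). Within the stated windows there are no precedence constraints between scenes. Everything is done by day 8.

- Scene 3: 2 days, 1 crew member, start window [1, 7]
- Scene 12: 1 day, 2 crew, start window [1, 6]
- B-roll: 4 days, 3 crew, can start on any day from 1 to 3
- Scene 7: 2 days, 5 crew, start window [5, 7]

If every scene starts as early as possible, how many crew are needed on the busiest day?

Early-start schedule: Scene 3@1, Scene 12@1, B-roll@1, Scene 7@5.
Load per day: day 1: 6, day 2: 4, day 3: 3, day 4: 3, day 5: 5, day 6: 5, day 7: 0, day 8: 0.
Peak is 6.

6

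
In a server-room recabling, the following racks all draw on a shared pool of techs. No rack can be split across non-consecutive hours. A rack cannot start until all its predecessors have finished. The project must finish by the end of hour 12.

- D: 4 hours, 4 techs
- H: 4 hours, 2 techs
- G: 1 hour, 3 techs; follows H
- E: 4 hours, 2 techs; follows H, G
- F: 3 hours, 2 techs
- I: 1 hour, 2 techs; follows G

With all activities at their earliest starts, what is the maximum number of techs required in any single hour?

Early-start schedule: D@1, H@1, G@5, E@6, F@1, I@6.
Load per hour: hour 1: 8, hour 2: 8, hour 3: 8, hour 4: 6, hour 5: 3, hour 6: 4, hour 7: 2, hour 8: 2, hour 9: 2, hour 10: 0, hour 11: 0, hour 12: 0.
Peak is 8.

8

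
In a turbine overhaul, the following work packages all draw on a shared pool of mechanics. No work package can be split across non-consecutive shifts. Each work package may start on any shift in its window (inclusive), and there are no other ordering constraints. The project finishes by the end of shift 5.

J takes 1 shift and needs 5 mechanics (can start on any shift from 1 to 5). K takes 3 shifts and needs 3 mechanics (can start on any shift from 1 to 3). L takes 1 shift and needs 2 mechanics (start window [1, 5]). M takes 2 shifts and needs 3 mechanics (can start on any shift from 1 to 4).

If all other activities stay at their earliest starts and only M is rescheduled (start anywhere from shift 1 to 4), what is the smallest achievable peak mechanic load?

M@1: s1:13  s2:6  s3:3  s4:0  s5:0 → peak 13
M@2: s1:10  s2:6  s3:6  s4:0  s5:0 → peak 10
M@3: s1:10  s2:3  s3:6  s4:3  s5:0 → peak 10
M@4: s1:10  s2:3  s3:3  s4:3  s5:3 → peak 10
Best is M@2, peak 10.

10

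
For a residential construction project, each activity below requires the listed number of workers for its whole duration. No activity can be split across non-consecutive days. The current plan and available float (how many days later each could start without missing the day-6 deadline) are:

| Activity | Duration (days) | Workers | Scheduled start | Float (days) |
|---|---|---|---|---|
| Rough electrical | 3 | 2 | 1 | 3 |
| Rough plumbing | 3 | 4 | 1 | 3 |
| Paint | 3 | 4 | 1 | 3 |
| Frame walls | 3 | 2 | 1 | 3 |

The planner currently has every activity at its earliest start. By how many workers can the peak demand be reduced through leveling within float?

Early-start peak: d1:12  d2:12  d3:12  d4:0  d5:0  d6:0 ⇒ 12.
Leveled (Rough electrical@1, Rough plumbing@1, Paint@4, Frame walls@4): d1:6  d2:6  d3:6  d4:6  d5:6  d6:6 ⇒ 6.
Reduction 12 − 6 = 6.

6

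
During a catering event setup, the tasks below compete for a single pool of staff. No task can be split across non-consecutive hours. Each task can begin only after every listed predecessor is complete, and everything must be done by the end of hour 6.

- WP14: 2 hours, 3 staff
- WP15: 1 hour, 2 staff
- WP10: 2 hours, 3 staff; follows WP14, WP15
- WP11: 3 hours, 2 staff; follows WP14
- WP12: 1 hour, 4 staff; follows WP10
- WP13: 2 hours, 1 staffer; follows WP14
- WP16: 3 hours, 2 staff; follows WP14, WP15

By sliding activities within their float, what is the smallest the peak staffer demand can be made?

7

Early-start (WP14@1, WP15@1, WP10@3, WP11@3, WP12@5, WP13@3, WP16@3) gives peak 8: h1:5  h2:3  h3:8  h4:8  h5:8  h6:0.
Shift WP12→6, WP13→5.
Schedule WP14@1, WP15@1, WP10@3, WP11@3, WP12@6, WP13@5, WP16@3: h1:5  h2:3  h3:7  h4:7  h5:5  h6:5 — peak 7.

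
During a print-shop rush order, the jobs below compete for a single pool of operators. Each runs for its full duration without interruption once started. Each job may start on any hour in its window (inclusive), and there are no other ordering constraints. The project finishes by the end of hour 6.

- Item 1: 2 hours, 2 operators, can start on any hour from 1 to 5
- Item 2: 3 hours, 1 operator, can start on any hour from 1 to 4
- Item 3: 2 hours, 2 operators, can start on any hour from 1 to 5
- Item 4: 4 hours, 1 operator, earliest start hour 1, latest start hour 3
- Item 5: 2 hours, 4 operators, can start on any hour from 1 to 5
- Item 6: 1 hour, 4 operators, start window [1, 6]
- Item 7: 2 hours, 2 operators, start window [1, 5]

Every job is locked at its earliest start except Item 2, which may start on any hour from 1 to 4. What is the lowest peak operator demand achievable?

Item 2@1: h1:16  h2:12  h3:2  h4:1  h5:0  h6:0 → peak 16
Item 2@2: h1:15  h2:12  h3:2  h4:2  h5:0  h6:0 → peak 15
Item 2@3: h1:15  h2:11  h3:2  h4:2  h5:1  h6:0 → peak 15
Item 2@4: h1:15  h2:11  h3:1  h4:2  h5:1  h6:1 → peak 15
Best is Item 2@2, peak 15.

15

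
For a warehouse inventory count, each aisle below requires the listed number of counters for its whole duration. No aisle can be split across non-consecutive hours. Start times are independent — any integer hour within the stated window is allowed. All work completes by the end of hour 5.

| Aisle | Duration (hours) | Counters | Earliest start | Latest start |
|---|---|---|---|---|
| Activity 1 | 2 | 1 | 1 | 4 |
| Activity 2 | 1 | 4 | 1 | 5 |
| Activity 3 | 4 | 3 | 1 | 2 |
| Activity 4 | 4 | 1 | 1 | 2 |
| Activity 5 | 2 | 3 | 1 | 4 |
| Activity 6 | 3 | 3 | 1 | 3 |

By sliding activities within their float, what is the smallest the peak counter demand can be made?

8

Early-start (Activity 1@1, Activity 2@1, Activity 3@1, Activity 4@1, Activity 5@1, Activity 6@1) gives peak 15: h1:15  h2:11  h3:7  h4:4  h5:0.
Shift Activity 3→2, Activity 4→2, Activity 6→3.
Schedule Activity 1@1, Activity 2@1, Activity 3@2, Activity 4@2, Activity 5@1, Activity 6@3: h1:8  h2:8  h3:7  h4:7  h5:7 — peak 8.
Total counter-hours = 37 over 5 hours ⇒ peak ≥ ⌈37/5⌉ = 8, so 8 is optimal.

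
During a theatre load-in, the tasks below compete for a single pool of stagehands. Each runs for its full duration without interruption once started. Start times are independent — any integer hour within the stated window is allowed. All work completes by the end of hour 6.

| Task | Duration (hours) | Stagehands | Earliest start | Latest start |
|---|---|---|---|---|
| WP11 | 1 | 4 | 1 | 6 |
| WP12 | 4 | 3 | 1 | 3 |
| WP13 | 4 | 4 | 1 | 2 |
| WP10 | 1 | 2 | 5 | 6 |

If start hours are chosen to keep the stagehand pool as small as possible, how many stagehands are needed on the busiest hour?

7

Early-start (WP11@1, WP12@1, WP13@1, WP10@5) gives peak 11: h1:11  h2:7  h3:7  h4:7  h5:2  h6:0.
Shift WP13→2.
Schedule WP11@1, WP12@1, WP13@2, WP10@5: h1:7  h2:7  h3:7  h4:7  h5:6  h6:0 — peak 7.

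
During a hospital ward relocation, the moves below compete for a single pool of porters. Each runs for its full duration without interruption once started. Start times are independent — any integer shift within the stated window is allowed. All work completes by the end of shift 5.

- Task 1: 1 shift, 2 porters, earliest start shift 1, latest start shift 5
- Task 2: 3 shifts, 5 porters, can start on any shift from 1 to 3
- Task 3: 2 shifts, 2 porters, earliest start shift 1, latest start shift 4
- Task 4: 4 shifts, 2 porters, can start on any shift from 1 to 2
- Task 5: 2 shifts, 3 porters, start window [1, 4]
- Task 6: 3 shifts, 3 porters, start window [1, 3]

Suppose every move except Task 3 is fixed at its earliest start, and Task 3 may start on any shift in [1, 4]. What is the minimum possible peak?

15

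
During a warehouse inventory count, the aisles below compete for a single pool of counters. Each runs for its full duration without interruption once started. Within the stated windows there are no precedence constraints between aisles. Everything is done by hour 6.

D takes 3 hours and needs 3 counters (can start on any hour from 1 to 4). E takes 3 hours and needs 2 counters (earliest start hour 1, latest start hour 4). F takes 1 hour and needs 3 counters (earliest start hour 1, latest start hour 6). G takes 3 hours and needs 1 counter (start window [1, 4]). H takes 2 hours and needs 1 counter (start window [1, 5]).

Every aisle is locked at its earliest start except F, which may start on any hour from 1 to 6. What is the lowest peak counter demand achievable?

7

F@1: h1:10  h2:7  h3:6  h4:0  h5:0  h6:0 → peak 10
F@2: h1:7  h2:10  h3:6  h4:0  h5:0  h6:0 → peak 10
F@3: h1:7  h2:7  h3:9  h4:0  h5:0  h6:0 → peak 9
F@4: h1:7  h2:7  h3:6  h4:3  h5:0  h6:0 → peak 7
F@5: h1:7  h2:7  h3:6  h4:0  h5:3  h6:0 → peak 7
F@6: h1:7  h2:7  h3:6  h4:0  h5:0  h6:3 → peak 7
Best is F@4, peak 7.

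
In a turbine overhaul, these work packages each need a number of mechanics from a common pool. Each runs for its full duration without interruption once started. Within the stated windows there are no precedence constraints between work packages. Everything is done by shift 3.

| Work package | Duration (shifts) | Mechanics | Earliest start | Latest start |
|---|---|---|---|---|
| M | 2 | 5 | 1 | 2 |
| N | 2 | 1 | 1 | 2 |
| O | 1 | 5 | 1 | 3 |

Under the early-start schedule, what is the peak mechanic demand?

11

Early-start schedule: M@1, N@1, O@1.
Load per shift: shift 1: 11, shift 2: 6, shift 3: 0.
Peak is 11.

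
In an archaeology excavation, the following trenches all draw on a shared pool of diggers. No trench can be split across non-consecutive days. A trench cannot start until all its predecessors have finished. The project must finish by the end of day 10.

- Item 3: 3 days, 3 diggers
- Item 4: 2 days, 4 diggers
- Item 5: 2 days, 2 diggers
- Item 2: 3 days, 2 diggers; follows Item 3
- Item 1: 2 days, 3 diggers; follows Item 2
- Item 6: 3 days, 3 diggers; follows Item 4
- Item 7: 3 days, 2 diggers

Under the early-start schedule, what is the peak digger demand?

Early-start schedule: Item 3@1, Item 4@1, Item 5@1, Item 2@4, Item 1@7, Item 6@3, Item 7@1.
Load per day: day 1: 11, day 2: 11, day 3: 8, day 4: 5, day 5: 5, day 6: 2, day 7: 3, day 8: 3, day 9: 0, day 10: 0.
Peak is 11.

11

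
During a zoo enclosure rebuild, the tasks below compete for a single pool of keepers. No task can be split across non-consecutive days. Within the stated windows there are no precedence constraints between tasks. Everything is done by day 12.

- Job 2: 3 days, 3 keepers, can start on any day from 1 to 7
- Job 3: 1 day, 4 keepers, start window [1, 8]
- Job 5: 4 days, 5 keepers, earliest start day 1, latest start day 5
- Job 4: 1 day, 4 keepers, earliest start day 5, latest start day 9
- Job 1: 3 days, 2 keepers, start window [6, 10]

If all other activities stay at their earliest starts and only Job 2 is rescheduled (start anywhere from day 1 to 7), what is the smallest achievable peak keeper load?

9

Job 2@1: d1:12  d2:8  d3:8  d4:5  d5:4  d6:2  d7:2  d8:2  d9:0  d10:0  d11:0  d12:0 → peak 12
Job 2@2: d1:9  d2:8  d3:8  d4:8  d5:4  d6:2  d7:2  d8:2  d9:0  d10:0  d11:0  d12:0 → peak 9
Job 2@3: d1:9  d2:5  d3:8  d4:8  d5:7  d6:2  d7:2  d8:2  d9:0  d10:0  d11:0  d12:0 → peak 9
Job 2@4: d1:9  d2:5  d3:5  d4:8  d5:7  d6:5  d7:2  d8:2  d9:0  d10:0  d11:0  d12:0 → peak 9
Job 2@5: d1:9  d2:5  d3:5  d4:5  d5:7  d6:5  d7:5  d8:2  d9:0  d10:0  d11:0  d12:0 → peak 9
Job 2@6: d1:9  d2:5  d3:5  d4:5  d5:4  d6:5  d7:5  d8:5  d9:0  d10:0  d11:0  d12:0 → peak 9
Job 2@7: d1:9  d2:5  d3:5  d4:5  d5:4  d6:2  d7:5  d8:5  d9:3  d10:0  d11:0  d12:0 → peak 9
Best is Job 2@2, peak 9.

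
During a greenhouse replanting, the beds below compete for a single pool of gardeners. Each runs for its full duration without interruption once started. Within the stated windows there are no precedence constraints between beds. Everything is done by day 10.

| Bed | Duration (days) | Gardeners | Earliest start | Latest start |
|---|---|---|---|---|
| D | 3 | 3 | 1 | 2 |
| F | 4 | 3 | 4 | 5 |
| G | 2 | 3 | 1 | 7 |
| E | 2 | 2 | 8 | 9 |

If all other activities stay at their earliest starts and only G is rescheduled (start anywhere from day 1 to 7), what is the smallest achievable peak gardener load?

G@1: d1:6  d2:6  d3:3  d4:3  d5:3  d6:3  d7:3  d8:2  d9:2  d10:0 → peak 6
G@2: d1:3  d2:6  d3:6  d4:3  d5:3  d6:3  d7:3  d8:2  d9:2  d10:0 → peak 6
G@3: d1:3  d2:3  d3:6  d4:6  d5:3  d6:3  d7:3  d8:2  d9:2  d10:0 → peak 6
G@4: d1:3  d2:3  d3:3  d4:6  d5:6  d6:3  d7:3  d8:2  d9:2  d10:0 → peak 6
G@5: d1:3  d2:3  d3:3  d4:3  d5:6  d6:6  d7:3  d8:2  d9:2  d10:0 → peak 6
G@6: d1:3  d2:3  d3:3  d4:3  d5:3  d6:6  d7:6  d8:2  d9:2  d10:0 → peak 6
G@7: d1:3  d2:3  d3:3  d4:3  d5:3  d6:3  d7:6  d8:5  d9:2  d10:0 → peak 6
Best is G@1, peak 6.

6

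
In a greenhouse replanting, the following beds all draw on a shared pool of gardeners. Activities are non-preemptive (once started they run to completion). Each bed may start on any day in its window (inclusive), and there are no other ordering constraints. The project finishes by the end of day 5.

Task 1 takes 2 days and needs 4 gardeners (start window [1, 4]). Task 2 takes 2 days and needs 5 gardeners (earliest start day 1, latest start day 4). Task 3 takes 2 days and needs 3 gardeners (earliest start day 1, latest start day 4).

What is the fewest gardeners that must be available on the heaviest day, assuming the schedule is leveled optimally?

7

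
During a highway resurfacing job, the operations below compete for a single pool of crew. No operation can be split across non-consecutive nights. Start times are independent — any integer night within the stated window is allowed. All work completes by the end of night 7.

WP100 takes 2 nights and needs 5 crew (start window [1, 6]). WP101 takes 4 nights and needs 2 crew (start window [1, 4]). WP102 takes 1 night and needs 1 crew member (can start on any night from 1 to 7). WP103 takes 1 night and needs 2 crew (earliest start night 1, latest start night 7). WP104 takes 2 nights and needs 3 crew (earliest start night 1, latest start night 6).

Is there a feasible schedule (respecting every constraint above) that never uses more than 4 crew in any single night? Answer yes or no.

The minimum achievable peak is 5; 4 < 5, so no feasible schedule stays within the cap.

no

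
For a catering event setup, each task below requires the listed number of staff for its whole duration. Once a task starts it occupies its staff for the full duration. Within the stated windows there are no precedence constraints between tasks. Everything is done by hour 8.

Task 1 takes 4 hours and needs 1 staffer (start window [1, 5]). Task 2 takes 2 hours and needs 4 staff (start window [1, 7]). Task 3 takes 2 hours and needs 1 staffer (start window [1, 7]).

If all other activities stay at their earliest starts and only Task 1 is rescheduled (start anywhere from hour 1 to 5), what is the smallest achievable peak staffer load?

5

Task 1@1: h1:6  h2:6  h3:1  h4:1  h5:0  h6:0  h7:0  h8:0 → peak 6
Task 1@2: h1:5  h2:6  h3:1  h4:1  h5:1  h6:0  h7:0  h8:0 → peak 6
Task 1@3: h1:5  h2:5  h3:1  h4:1  h5:1  h6:1  h7:0  h8:0 → peak 5
Task 1@4: h1:5  h2:5  h3:0  h4:1  h5:1  h6:1  h7:1  h8:0 → peak 5
Task 1@5: h1:5  h2:5  h3:0  h4:0  h5:1  h6:1  h7:1  h8:1 → peak 5
Best is Task 1@3, peak 5.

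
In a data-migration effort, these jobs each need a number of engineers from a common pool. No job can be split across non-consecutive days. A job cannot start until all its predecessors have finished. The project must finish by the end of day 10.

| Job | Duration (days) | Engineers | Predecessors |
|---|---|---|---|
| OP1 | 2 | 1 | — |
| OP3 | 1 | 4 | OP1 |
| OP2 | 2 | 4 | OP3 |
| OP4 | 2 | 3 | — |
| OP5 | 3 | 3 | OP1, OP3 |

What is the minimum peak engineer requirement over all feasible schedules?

4

Early-start (OP1@1, OP3@3, OP2@4, OP4@1, OP5@4) gives peak 7: d1:4  d2:4  d3:4  d4:7  d5:7  d6:3  d7:0  d8:0  d9:0  d10:0.
Shift OP5→6.
Schedule OP1@1, OP3@3, OP2@4, OP4@1, OP5@6: d1:4  d2:4  d3:4  d4:4  d5:4  d6:3  d7:3  d8:3  d9:0  d10:0 — peak 4.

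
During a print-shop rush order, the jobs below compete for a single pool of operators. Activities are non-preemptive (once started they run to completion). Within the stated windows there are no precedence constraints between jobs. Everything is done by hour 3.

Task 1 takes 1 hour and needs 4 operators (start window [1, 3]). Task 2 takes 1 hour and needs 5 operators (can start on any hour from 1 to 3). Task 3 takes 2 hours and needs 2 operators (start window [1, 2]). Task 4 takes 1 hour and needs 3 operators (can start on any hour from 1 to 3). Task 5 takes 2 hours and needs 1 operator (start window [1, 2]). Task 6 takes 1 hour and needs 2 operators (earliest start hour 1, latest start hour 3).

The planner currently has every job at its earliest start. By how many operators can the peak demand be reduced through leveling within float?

Early-start peak: h1:17  h2:3  h3:0 ⇒ 17.
Leveled (Task 1@1, Task 2@3, Task 3@1, Task 4@2, Task 5@1, Task 6@3): h1:7  h2:6  h3:7 ⇒ 7.
Reduction 17 − 7 = 10.

10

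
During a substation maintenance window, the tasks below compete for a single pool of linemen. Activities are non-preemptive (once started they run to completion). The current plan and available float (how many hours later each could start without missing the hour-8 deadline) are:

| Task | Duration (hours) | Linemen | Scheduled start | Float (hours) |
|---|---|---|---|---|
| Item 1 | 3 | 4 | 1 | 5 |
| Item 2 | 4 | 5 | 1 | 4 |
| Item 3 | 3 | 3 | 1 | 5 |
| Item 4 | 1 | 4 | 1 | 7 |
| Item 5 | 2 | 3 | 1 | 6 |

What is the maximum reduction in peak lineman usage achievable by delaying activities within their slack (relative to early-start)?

Early-start peak: h1:19  h2:15  h3:12  h4:5  h5:0  h6:0  h7:0  h8:0 ⇒ 19.
Leveled (Item 1@1, Item 2@4, Item 3@1, Item 4@8, Item 5@4): h1:7  h2:7  h3:7  h4:8  h5:8  h6:5  h7:5  h8:4 ⇒ 8.
Reduction 19 − 8 = 11.

11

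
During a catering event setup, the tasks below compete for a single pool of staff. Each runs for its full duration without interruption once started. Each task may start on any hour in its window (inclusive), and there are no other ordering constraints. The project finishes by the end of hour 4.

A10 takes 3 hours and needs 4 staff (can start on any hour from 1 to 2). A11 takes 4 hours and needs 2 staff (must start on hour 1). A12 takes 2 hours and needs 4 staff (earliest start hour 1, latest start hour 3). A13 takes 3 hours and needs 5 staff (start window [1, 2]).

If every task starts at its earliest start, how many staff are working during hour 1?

15

At early start, hour 1 has: A10, A11, A12, A13.
Demand: 4 + 2 + 4 + 5 = 15.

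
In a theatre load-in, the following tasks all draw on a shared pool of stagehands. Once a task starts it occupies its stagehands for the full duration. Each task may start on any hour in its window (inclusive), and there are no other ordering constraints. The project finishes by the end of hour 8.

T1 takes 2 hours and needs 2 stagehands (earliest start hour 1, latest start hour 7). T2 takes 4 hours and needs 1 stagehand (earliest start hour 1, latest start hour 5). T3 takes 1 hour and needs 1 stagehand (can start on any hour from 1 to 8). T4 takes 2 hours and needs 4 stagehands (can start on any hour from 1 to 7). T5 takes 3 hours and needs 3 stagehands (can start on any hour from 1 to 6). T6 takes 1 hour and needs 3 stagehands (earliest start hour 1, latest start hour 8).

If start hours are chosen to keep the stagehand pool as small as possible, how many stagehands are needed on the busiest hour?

Early-start (T1@1, T2@1, T3@1, T4@1, T5@1, T6@1) gives peak 14: h1:14  h2:10  h3:4  h4:1  h5:0  h6:0  h7:0  h8:0.
Shift T4→6, T5→3, T6→8.
Schedule T1@1, T2@1, T3@1, T4@6, T5@3, T6@8: h1:4  h2:3  h3:4  h4:4  h5:3  h6:4  h7:4  h8:3 — peak 4.
Total stagehand-hours = 29 over 8 hours ⇒ peak ≥ ⌈29/8⌉ = 4, so 4 is optimal.

4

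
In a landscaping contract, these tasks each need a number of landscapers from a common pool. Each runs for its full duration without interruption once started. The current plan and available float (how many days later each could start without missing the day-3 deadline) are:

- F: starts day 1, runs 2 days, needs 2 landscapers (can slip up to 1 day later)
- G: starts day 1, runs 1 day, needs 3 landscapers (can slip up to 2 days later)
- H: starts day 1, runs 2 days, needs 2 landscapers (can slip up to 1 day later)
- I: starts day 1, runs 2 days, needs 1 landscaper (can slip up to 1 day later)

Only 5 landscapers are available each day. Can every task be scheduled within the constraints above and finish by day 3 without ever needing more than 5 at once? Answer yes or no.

yes

Schedule F@1, G@1, H@2, I@2: d1:5  d2:5  d3:3 — peak 5 ≤ 5.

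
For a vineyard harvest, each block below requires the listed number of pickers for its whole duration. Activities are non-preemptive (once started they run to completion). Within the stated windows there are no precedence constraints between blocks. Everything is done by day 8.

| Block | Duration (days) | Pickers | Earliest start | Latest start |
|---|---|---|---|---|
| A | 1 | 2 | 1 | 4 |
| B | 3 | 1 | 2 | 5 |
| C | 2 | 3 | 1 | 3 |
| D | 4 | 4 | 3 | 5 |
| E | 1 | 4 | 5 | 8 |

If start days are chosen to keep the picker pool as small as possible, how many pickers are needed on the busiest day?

5

Early-start (A@1, B@2, C@1, D@3, E@5) gives peak 8: d1:5  d2:4  d3:5  d4:5  d5:8  d6:4  d7:0  d8:0.
Shift E→7.
Schedule A@1, B@2, C@1, D@3, E@7: d1:5  d2:4  d3:5  d4:5  d5:4  d6:4  d7:4  d8:0 — peak 5.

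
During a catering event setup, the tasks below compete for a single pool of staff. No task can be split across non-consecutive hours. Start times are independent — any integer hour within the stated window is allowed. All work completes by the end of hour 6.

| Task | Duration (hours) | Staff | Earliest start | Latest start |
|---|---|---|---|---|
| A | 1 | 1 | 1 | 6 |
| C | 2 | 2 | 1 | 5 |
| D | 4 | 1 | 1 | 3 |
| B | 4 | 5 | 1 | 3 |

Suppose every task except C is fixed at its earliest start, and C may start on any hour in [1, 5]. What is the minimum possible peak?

7

C@1: h1:9  h2:8  h3:6  h4:6  h5:0  h6:0 → peak 9
C@2: h1:7  h2:8  h3:8  h4:6  h5:0  h6:0 → peak 8
C@3: h1:7  h2:6  h3:8  h4:8  h5:0  h6:0 → peak 8
C@4: h1:7  h2:6  h3:6  h4:8  h5:2  h6:0 → peak 8
C@5: h1:7  h2:6  h3:6  h4:6  h5:2  h6:2 → peak 7
Best is C@5, peak 7.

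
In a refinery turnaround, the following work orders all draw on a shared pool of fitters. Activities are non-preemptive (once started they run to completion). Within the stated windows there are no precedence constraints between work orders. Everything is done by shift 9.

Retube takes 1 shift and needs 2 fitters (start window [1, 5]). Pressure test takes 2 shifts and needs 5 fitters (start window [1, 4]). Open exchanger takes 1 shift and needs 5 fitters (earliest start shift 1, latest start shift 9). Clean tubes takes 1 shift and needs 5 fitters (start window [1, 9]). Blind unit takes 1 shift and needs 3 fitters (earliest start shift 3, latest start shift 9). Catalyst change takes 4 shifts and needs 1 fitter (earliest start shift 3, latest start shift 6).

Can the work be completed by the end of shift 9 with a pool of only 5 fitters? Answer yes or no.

Schedule Retube@1, Pressure test@2, Open exchanger@4, Clean tubes@5, Blind unit@6, Catalyst change@6: s1:2  s2:5  s3:5  s4:5  s5:5  s6:4  s7:1  s8:1  s9:1 — peak 5 ≤ 5.

yes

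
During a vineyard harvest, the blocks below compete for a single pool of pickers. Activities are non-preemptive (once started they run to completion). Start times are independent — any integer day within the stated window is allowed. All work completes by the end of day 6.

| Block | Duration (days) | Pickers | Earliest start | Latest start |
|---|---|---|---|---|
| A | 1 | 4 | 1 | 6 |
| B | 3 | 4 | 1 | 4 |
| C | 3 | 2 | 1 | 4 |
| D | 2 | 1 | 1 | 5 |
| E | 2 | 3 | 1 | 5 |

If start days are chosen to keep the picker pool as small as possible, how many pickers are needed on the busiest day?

6

Early-start (A@1, B@1, C@1, D@1, E@1) gives peak 14: d1:14  d2:10  d3:6  d4:0  d5:0  d6:0.
Shift B→2, D→4, E→5.
Schedule A@1, B@2, C@1, D@4, E@5: d1:6  d2:6  d3:6  d4:5  d5:4  d6:3 — peak 6.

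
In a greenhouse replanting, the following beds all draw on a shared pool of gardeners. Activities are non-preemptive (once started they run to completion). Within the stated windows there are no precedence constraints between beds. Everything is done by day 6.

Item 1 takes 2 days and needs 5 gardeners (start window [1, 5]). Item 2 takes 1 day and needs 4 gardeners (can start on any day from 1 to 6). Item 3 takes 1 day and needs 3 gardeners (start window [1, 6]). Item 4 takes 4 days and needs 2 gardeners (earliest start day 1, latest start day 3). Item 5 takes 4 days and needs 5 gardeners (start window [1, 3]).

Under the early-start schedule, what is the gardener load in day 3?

At early start, day 3 has: Item 4, Item 5.
Demand: 2 + 5 = 7.

7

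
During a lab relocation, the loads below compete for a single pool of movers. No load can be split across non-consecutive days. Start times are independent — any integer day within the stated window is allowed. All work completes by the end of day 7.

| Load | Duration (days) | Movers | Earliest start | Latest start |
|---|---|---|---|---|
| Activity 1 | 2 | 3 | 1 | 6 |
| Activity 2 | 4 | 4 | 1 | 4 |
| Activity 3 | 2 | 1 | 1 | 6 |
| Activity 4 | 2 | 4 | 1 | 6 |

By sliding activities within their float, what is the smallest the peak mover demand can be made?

7

Early-start (Activity 1@1, Activity 2@1, Activity 3@1, Activity 4@1) gives peak 12: d1:12  d2:12  d3:4  d4:4  d5:0  d6:0  d7:0.
Shift Activity 3→3, Activity 4→5.
Schedule Activity 1@1, Activity 2@1, Activity 3@3, Activity 4@5: d1:7  d2:7  d3:5  d4:5  d5:4  d6:4  d7:0 — peak 7.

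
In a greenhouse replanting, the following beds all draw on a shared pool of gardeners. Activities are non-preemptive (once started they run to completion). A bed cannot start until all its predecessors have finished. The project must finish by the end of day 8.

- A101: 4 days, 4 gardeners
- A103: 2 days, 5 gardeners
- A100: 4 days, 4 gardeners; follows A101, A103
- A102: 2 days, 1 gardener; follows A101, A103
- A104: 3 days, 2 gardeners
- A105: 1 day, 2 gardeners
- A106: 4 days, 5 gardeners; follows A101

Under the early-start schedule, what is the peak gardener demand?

13

Early-start schedule: A101@1, A103@1, A100@5, A102@5, A104@1, A105@1, A106@5.
Load per day: day 1: 13, day 2: 11, day 3: 6, day 4: 4, day 5: 10, day 6: 10, day 7: 9, day 8: 9.
Peak is 13.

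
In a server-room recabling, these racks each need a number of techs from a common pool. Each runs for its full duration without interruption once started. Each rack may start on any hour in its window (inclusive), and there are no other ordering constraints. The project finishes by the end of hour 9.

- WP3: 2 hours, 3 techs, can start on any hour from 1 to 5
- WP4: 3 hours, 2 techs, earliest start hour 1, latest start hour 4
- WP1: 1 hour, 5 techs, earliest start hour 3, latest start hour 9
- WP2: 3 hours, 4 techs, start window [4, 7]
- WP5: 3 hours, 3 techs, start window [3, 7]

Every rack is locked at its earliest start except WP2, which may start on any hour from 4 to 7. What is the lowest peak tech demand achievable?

10

WP2@4: h1:5  h2:5  h3:10  h4:7  h5:7  h6:4  h7:0  h8:0  h9:0 → peak 10
WP2@5: h1:5  h2:5  h3:10  h4:3  h5:7  h6:4  h7:4  h8:0  h9:0 → peak 10
WP2@6: h1:5  h2:5  h3:10  h4:3  h5:3  h6:4  h7:4  h8:4  h9:0 → peak 10
WP2@7: h1:5  h2:5  h3:10  h4:3  h5:3  h6:0  h7:4  h8:4  h9:4 → peak 10
Best is WP2@4, peak 10.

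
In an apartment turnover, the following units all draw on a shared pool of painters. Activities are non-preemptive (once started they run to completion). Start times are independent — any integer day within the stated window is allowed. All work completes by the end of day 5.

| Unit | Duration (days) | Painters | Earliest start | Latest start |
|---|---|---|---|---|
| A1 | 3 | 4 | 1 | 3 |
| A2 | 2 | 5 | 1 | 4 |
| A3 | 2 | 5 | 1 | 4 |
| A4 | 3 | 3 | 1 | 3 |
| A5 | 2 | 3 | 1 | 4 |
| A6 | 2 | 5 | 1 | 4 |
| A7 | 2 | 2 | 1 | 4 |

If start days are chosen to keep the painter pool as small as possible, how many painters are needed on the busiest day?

Early-start (A1@1, A2@1, A3@1, A4@1, A5@1, A6@1, A7@1) gives peak 27: d1:27  d2:27  d3:7  d4:0  d5:0.
Shift A4→3, A5→3, A6→4, A7→3.
Schedule A1@1, A2@1, A3@1, A4@3, A5@3, A6@4, A7@3: d1:14  d2:14  d3:12  d4:13  d5:8 — peak 14.

14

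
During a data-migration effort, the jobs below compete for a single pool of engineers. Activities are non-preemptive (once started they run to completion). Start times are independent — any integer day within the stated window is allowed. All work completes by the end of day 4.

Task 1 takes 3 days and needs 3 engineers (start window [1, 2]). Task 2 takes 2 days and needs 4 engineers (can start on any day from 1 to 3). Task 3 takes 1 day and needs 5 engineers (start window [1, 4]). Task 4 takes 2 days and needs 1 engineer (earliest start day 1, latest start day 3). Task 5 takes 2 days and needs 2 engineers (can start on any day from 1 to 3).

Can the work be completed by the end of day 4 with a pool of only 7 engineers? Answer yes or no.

The minimum achievable peak is 8; 7 < 8, so no feasible schedule stays within the cap.

no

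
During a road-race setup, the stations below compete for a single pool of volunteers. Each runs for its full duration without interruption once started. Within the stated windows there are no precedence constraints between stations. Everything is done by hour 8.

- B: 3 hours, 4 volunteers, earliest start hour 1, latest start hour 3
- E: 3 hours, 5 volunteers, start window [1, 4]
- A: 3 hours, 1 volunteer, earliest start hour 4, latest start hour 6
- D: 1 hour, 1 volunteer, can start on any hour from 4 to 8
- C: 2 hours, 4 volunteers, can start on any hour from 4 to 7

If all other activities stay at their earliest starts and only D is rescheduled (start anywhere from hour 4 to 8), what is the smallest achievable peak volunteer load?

9

D@4: h1:9  h2:9  h3:9  h4:6  h5:5  h6:1  h7:0  h8:0 → peak 9
D@5: h1:9  h2:9  h3:9  h4:5  h5:6  h6:1  h7:0  h8:0 → peak 9
D@6: h1:9  h2:9  h3:9  h4:5  h5:5  h6:2  h7:0  h8:0 → peak 9
D@7: h1:9  h2:9  h3:9  h4:5  h5:5  h6:1  h7:1  h8:0 → peak 9
D@8: h1:9  h2:9  h3:9  h4:5  h5:5  h6:1  h7:0  h8:1 → peak 9
Best is D@4, peak 9.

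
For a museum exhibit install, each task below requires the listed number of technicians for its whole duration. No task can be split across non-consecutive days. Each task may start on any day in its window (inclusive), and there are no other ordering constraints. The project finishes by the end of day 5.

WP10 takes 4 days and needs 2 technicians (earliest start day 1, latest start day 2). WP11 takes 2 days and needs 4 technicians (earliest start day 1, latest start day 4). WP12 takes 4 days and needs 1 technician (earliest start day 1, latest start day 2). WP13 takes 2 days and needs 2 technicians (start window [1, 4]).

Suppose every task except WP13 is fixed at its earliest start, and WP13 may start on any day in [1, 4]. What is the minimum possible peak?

7

WP13@1: d1:9  d2:9  d3:3  d4:3  d5:0 → peak 9
WP13@2: d1:7  d2:9  d3:5  d4:3  d5:0 → peak 9
WP13@3: d1:7  d2:7  d3:5  d4:5  d5:0 → peak 7
WP13@4: d1:7  d2:7  d3:3  d4:5  d5:2 → peak 7
Best is WP13@3, peak 7.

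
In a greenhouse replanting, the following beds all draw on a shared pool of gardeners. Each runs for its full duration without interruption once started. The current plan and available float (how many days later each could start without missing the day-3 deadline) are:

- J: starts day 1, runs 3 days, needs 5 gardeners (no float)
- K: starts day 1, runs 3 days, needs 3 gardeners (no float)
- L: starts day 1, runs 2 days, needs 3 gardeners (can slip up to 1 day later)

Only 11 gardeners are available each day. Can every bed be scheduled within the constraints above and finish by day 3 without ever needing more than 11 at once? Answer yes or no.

Schedule J@1, K@1, L@1: d1:11  d2:11  d3:8 — peak 11 ≤ 11.

yes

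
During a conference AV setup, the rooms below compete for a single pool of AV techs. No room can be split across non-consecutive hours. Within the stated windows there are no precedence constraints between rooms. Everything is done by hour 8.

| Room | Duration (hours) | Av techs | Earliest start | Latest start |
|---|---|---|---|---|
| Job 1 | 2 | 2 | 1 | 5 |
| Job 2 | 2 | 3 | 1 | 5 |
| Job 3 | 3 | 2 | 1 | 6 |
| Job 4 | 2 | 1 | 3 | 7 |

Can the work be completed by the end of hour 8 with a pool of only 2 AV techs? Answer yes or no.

no

Total AV tech-hours = 18; over 8 hours the average is 18/8 > 2, so some hour must exceed 2.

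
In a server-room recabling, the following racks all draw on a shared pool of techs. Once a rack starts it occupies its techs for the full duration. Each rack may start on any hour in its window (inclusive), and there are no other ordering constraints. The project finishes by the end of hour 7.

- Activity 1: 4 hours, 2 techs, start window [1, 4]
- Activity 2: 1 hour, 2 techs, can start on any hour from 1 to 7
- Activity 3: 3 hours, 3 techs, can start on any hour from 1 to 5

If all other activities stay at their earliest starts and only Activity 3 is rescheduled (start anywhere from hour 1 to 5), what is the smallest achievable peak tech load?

4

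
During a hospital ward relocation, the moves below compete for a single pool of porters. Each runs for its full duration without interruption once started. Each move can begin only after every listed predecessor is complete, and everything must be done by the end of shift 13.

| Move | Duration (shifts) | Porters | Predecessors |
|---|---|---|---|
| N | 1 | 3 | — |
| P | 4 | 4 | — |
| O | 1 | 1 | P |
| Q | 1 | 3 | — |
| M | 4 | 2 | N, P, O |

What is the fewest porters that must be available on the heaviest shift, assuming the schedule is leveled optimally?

4

Early-start (N@1, P@1, O@5, Q@1, M@6) gives peak 10: s1:10  s2:4  s3:4  s4:4  s5:1  s6:2  s7:2  s8:2  s9:2  s10:0  s11:0  s12:0  s13:0.
Shift P→2, O→6, Q→6, M→7.
Schedule N@1, P@2, O@6, Q@6, M@7: s1:3  s2:4  s3:4  s4:4  s5:4  s6:4  s7:2  s8:2  s9:2  s10:2  s11:0  s12:0  s13:0 — peak 4.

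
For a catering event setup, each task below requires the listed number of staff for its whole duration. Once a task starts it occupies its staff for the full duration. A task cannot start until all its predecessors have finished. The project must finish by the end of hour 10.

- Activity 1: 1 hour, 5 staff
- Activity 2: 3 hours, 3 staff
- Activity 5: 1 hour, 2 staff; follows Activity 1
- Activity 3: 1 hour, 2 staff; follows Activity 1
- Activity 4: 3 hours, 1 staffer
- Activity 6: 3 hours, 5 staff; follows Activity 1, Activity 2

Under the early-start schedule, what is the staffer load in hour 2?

8

At early start, hour 2 has: Activity 2, Activity 5, Activity 3, Activity 4.
Demand: 3 + 2 + 2 + 1 = 8.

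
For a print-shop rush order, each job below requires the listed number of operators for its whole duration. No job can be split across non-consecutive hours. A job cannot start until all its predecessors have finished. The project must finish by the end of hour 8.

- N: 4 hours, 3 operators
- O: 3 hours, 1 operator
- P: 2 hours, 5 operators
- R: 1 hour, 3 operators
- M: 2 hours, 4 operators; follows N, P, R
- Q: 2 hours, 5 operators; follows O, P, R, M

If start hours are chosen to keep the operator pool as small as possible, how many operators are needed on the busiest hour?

8

Early-start (N@1, O@1, P@1, R@1, M@5, Q@7) gives peak 12: h1:12  h2:9  h3:4  h4:3  h5:4  h6:4  h7:5  h8:5.
Shift O→3, R→3.
Schedule N@1, O@3, P@1, R@3, M@5, Q@7: h1:8  h2:8  h3:7  h4:4  h5:5  h6:4  h7:5  h8:5 — peak 8.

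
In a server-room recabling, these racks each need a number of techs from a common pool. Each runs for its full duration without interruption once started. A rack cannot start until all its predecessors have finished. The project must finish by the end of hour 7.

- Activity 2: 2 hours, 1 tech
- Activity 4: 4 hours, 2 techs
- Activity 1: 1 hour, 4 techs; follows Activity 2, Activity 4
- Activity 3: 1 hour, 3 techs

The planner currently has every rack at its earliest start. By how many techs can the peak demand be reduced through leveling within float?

2

Early-start peak: h1:6  h2:3  h3:2  h4:2  h5:4  h6:0  h7:0 ⇒ 6.
Leveled (Activity 2@1, Activity 4@1, Activity 1@5, Activity 3@6): h1:3  h2:3  h3:2  h4:2  h5:4  h6:3  h7:0 ⇒ 4.
Reduction 6 − 4 = 2.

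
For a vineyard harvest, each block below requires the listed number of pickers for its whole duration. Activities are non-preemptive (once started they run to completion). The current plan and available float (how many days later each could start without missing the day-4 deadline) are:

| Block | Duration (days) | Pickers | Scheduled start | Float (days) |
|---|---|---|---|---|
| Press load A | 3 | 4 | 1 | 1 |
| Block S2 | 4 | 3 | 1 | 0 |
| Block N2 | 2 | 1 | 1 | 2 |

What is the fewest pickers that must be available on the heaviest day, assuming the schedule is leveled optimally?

Schedule Press load A@1, Block S2@1, Block N2@1: d1:8  d2:8  d3:7  d4:3 — peak 8.
No arrangement of the 6 feasible schedules does better.

8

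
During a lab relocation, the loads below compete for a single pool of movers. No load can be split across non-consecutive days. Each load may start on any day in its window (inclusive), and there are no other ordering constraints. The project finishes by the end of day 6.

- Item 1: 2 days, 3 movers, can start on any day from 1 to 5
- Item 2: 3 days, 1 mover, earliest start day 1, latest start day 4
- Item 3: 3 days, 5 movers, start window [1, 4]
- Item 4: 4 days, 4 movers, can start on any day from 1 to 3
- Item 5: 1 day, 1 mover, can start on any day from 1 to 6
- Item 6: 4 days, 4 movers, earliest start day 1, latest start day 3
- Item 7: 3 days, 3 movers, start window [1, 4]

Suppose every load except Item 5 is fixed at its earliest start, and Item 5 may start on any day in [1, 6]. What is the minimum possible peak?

Item 5@1: d1:21  d2:20  d3:17  d4:8  d5:0  d6:0 → peak 21
Item 5@2: d1:20  d2:21  d3:17  d4:8  d5:0  d6:0 → peak 21
Item 5@3: d1:20  d2:20  d3:18  d4:8  d5:0  d6:0 → peak 20
Item 5@4: d1:20  d2:20  d3:17  d4:9  d5:0  d6:0 → peak 20
Item 5@5: d1:20  d2:20  d3:17  d4:8  d5:1  d6:0 → peak 20
Item 5@6: d1:20  d2:20  d3:17  d4:8  d5:0  d6:1 → peak 20
Best is Item 5@3, peak 20.

20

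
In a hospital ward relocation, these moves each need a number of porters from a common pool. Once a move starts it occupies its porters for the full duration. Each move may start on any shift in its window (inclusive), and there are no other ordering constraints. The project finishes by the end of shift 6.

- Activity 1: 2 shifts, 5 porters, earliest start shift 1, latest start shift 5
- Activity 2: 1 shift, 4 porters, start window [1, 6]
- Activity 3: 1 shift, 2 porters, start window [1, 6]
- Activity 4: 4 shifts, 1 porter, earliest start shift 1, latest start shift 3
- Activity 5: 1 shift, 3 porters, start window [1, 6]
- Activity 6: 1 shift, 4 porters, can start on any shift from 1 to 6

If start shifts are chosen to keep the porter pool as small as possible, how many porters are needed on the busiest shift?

5

Early-start (Activity 1@1, Activity 2@1, Activity 3@1, Activity 4@1, Activity 5@1, Activity 6@1) gives peak 19: s1:19  s2:6  s3:1  s4:1  s5:0  s6:0.
Shift Activity 2→3, Activity 3→4, Activity 4→3, Activity 5→5, Activity 6→6.
Schedule Activity 1@1, Activity 2@3, Activity 3@4, Activity 4@3, Activity 5@5, Activity 6@6: s1:5  s2:5  s3:5  s4:3  s5:4  s6:5 — peak 5.
Total porter-shifts = 27 over 6 shifts ⇒ peak ≥ ⌈27/6⌉ = 5, so 5 is optimal.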